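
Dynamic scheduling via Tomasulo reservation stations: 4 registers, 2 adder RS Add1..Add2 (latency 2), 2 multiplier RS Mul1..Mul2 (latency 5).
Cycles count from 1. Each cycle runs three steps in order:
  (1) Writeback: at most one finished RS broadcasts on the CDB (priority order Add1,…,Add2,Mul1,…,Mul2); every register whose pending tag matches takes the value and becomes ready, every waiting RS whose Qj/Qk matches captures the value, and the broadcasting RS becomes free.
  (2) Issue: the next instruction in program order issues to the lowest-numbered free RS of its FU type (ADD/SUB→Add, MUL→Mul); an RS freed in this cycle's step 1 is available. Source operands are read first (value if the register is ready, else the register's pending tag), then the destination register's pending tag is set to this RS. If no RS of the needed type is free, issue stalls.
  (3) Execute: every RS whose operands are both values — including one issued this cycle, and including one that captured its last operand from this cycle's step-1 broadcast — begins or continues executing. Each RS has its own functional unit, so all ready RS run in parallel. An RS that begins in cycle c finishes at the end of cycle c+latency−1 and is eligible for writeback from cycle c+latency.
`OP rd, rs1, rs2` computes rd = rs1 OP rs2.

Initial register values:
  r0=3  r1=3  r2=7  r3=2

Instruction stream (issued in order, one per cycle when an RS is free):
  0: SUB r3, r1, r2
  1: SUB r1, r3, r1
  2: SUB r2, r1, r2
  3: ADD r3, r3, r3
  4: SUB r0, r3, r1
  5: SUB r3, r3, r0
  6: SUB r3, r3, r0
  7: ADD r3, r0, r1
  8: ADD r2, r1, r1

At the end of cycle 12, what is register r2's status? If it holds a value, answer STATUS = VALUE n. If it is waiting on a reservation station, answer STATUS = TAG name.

  c1: issue SUB r3<-Add1  regs: r0:3,r1:3,r2:7,r3:Add1
  c2: issue SUB r1<-Add2  regs: r0:3,r1:Add2,r2:7,r3:Add1
  c3: CDB Add1=-4; issue SUB r2<-Add1  regs: r0:3,r1:Add2,r2:Add1,r3:-4
  c4: stall  regs: r0:3,r1:Add2,r2:Add1,r3:-4
  c5: CDB Add2=-7; issue ADD r3<-Add2  regs: r0:3,r1:-7,r2:Add1,r3:Add2
  c6: stall  regs: r0:3,r1:-7,r2:Add1,r3:Add2
  c7: CDB Add1=-14; issue SUB r0<-Add1  regs: r0:Add1,r1:-7,r2:-14,r3:Add2
  c8: CDB Add2=-8; issue SUB r3<-Add2  regs: r0:Add1,r1:-7,r2:-14,r3:Add2
  c9: stall  regs: r0:Add1,r1:-7,r2:-14,r3:Add2
  c10: CDB Add1=-1; issue SUB r3<-Add1  regs: r0:-1,r1:-7,r2:-14,r3:Add1
  c11: stall  regs: r0:-1,r1:-7,r2:-14,r3:Add1
  c12: CDB Add2=-7; issue ADD r3<-Add2  regs: r0:-1,r1:-7,r2:-14,r3:Add2

STATUS = VALUE -14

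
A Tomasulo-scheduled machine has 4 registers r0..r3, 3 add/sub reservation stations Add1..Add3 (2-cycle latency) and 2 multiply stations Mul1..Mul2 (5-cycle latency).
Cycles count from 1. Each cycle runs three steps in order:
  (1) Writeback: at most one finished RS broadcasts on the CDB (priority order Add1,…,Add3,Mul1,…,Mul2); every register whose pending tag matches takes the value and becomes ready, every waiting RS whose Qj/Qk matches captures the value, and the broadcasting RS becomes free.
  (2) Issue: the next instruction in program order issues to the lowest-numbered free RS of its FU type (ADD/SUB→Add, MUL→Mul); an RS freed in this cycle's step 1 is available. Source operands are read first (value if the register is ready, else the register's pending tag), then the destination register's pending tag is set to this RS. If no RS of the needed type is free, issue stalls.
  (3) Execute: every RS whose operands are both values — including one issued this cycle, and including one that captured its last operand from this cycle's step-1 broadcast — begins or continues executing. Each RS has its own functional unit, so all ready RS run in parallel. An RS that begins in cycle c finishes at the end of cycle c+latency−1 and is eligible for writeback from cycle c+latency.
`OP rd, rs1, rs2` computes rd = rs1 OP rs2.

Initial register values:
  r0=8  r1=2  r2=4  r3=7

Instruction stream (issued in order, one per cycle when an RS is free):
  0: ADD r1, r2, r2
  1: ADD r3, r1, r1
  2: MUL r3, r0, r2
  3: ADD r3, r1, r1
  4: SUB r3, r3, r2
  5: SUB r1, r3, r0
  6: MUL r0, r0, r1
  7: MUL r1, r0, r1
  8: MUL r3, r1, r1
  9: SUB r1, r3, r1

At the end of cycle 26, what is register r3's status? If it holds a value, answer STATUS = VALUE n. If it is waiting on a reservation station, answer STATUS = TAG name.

STATUS = VALUE 16384

cycle 1: issue ADD r1<-Add1 // r0:8,r1:Add1,r2:4,r3:7
cycle 2: issue ADD r3<-Add2 // r0:8,r1:Add1,r2:4,r3:Add2
cycle 3: CDB Add1=8; issue MUL r3<-Mul1 // r0:8,r1:8,r2:4,r3:Mul1
cycle 4: issue ADD r3<-Add1 // r0:8,r1:8,r2:4,r3:Add1
cycle 5: CDB Add2=16; issue SUB r3<-Add2 // r0:8,r1:8,r2:4,r3:Add2
cycle 6: CDB Add1=16; issue SUB r1<-Add1 // r0:8,r1:Add1,r2:4,r3:Add2
cycle 7: issue MUL r0<-Mul2 // r0:Mul2,r1:Add1,r2:4,r3:Add2
cycle 8: CDB Add2=12; stall // r0:Mul2,r1:Add1,r2:4,r3:12
cycle 9: CDB Mul1=32; issue MUL r1<-Mul1 // r0:Mul2,r1:Mul1,r2:4,r3:12
cycle 10: CDB Add1=4; stall // r0:Mul2,r1:Mul1,r2:4,r3:12
cycle 11: stall // r0:Mul2,r1:Mul1,r2:4,r3:12
cycle 12: stall // r0:Mul2,r1:Mul1,r2:4,r3:12
cycle 13: stall // r0:Mul2,r1:Mul1,r2:4,r3:12
cycle 14: stall // r0:Mul2,r1:Mul1,r2:4,r3:12
cycle 15: CDB Mul2=32; issue MUL r3<-Mul2 // r0:32,r1:Mul1,r2:4,r3:Mul2
cycle 16: issue SUB r1<-Add1 // r0:32,r1:Add1,r2:4,r3:Mul2
cycle 17: - // r0:32,r1:Add1,r2:4,r3:Mul2
cycle 18: - // r0:32,r1:Add1,r2:4,r3:Mul2
cycle 19: - // r0:32,r1:Add1,r2:4,r3:Mul2
cycle 20: CDB Mul1=128 // r0:32,r1:Add1,r2:4,r3:Mul2
cycle 21: - // r0:32,r1:Add1,r2:4,r3:Mul2
cycle 22: - // r0:32,r1:Add1,r2:4,r3:Mul2
cycle 23: - // r0:32,r1:Add1,r2:4,r3:Mul2
cycle 24: - // r0:32,r1:Add1,r2:4,r3:Mul2
cycle 25: CDB Mul2=16384 // r0:32,r1:Add1,r2:4,r3:16384
cycle 26: - // r0:32,r1:Add1,r2:4,r3:16384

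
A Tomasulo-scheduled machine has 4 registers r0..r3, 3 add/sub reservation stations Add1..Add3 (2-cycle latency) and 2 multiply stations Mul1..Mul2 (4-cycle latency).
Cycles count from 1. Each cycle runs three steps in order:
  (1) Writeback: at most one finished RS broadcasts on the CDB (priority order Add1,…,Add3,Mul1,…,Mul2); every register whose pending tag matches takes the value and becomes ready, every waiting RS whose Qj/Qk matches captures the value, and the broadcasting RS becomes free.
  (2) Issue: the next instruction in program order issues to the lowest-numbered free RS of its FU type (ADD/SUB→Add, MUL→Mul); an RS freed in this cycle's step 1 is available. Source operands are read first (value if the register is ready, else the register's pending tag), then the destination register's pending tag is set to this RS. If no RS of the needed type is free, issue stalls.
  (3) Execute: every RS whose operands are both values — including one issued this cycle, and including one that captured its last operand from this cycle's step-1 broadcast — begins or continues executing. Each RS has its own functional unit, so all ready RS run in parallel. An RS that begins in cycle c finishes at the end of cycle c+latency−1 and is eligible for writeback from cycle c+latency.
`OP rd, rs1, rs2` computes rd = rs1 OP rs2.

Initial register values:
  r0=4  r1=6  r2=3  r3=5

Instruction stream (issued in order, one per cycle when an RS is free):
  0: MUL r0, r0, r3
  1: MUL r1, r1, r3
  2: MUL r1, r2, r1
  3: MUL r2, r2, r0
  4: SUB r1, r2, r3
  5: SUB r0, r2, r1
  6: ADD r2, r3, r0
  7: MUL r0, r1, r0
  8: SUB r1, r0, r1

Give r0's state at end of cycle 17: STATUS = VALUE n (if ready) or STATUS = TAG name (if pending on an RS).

  c1: issue MUL r0<-Mul1  regs: r0:Mul1,r1:6,r2:3,r3:5
  c2: issue MUL r1<-Mul2  regs: r0:Mul1,r1:Mul2,r2:3,r3:5
  c3: stall  regs: r0:Mul1,r1:Mul2,r2:3,r3:5
  c4: stall  regs: r0:Mul1,r1:Mul2,r2:3,r3:5
  c5: CDB Mul1=20; issue MUL r1<-Mul1  regs: r0:20,r1:Mul1,r2:3,r3:5
  c6: CDB Mul2=30; issue MUL r2<-Mul2  regs: r0:20,r1:Mul1,r2:Mul2,r3:5
  c7: issue SUB r1<-Add1  regs: r0:20,r1:Add1,r2:Mul2,r3:5
  c8: issue SUB r0<-Add2  regs: r0:Add2,r1:Add1,r2:Mul2,r3:5
  c9: issue ADD r2<-Add3  regs: r0:Add2,r1:Add1,r2:Add3,r3:5
  c10: CDB Mul1=90; issue MUL r0<-Mul1  regs: r0:Mul1,r1:Add1,r2:Add3,r3:5
  c11: CDB Mul2=60; stall  regs: r0:Mul1,r1:Add1,r2:Add3,r3:5
  c12: stall  regs: r0:Mul1,r1:Add1,r2:Add3,r3:5
  c13: CDB Add1=55; issue SUB r1<-Add1  regs: r0:Mul1,r1:Add1,r2:Add3,r3:5
  c14: -  regs: r0:Mul1,r1:Add1,r2:Add3,r3:5
  c15: CDB Add2=5  regs: r0:Mul1,r1:Add1,r2:Add3,r3:5
  c16: -  regs: r0:Mul1,r1:Add1,r2:Add3,r3:5
  c17: CDB Add3=10  regs: r0:Mul1,r1:Add1,r2:10,r3:5

STATUS = TAG Mul1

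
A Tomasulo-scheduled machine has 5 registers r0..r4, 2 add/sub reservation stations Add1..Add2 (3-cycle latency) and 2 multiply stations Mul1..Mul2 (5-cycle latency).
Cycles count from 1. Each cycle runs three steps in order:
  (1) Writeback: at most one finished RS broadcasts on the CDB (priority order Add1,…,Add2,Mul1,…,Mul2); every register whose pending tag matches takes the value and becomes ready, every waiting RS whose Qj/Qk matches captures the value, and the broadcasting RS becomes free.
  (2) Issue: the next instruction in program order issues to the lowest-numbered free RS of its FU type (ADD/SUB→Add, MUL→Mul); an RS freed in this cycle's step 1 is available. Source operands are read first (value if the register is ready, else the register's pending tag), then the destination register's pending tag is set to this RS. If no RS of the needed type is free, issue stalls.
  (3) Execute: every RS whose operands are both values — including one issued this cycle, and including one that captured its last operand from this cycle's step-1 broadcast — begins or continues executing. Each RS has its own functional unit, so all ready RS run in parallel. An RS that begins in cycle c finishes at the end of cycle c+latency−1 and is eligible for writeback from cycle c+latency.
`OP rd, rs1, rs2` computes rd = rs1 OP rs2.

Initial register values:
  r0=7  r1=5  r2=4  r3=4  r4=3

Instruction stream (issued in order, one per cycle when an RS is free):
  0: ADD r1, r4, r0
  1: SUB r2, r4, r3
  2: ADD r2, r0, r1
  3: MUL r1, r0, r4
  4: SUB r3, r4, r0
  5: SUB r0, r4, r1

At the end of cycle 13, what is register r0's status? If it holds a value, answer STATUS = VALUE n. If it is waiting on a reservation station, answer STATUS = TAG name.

cycle 1: issue ADD r1<-Add1 // r0:7,r1:Add1,r2:4,r3:4,r4:3
cycle 2: issue SUB r2<-Add2 // r0:7,r1:Add1,r2:Add2,r3:4,r4:3
cycle 3: stall // r0:7,r1:Add1,r2:Add2,r3:4,r4:3
cycle 4: CDB Add1=10; issue ADD r2<-Add1 // r0:7,r1:10,r2:Add1,r3:4,r4:3
cycle 5: CDB Add2=-1; issue MUL r1<-Mul1 // r0:7,r1:Mul1,r2:Add1,r3:4,r4:3
cycle 6: issue SUB r3<-Add2 // r0:7,r1:Mul1,r2:Add1,r3:Add2,r4:3
cycle 7: CDB Add1=17; issue SUB r0<-Add1 // r0:Add1,r1:Mul1,r2:17,r3:Add2,r4:3
cycle 8: - // r0:Add1,r1:Mul1,r2:17,r3:Add2,r4:3
cycle 9: CDB Add2=-4 // r0:Add1,r1:Mul1,r2:17,r3:-4,r4:3
cycle 10: CDB Mul1=21 // r0:Add1,r1:21,r2:17,r3:-4,r4:3
cycle 11: - // r0:Add1,r1:21,r2:17,r3:-4,r4:3
cycle 12: - // r0:Add1,r1:21,r2:17,r3:-4,r4:3
cycle 13: CDB Add1=-18 // r0:-18,r1:21,r2:17,r3:-4,r4:3

STATUS = VALUE -18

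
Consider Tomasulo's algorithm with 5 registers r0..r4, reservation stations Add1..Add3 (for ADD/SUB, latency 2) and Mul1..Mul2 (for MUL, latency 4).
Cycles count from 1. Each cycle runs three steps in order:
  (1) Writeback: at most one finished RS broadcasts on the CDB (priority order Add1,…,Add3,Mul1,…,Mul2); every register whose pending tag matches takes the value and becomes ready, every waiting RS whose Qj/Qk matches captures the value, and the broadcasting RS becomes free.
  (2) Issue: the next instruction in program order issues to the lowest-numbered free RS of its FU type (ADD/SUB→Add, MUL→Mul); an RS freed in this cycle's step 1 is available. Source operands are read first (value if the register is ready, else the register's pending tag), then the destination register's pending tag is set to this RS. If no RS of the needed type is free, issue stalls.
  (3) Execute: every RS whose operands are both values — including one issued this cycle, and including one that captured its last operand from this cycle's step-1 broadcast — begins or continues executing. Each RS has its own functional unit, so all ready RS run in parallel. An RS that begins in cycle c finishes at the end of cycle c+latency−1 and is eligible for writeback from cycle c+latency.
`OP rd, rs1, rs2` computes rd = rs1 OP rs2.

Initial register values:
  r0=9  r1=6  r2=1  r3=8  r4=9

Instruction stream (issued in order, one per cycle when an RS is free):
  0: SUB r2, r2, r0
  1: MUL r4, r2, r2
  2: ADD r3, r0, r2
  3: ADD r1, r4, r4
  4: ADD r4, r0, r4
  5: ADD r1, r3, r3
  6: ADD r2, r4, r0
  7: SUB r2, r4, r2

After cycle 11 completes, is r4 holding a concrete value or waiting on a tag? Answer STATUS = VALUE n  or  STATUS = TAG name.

  c1: issue SUB r2<-Add1  regs: r0:9,r1:6,r2:Add1,r3:8,r4:9
  c2: issue MUL r4<-Mul1  regs: r0:9,r1:6,r2:Add1,r3:8,r4:Mul1
  c3: CDB Add1=-8; issue ADD r3<-Add1  regs: r0:9,r1:6,r2:-8,r3:Add1,r4:Mul1
  c4: issue ADD r1<-Add2  regs: r0:9,r1:Add2,r2:-8,r3:Add1,r4:Mul1
  c5: CDB Add1=1; issue ADD r4<-Add1  regs: r0:9,r1:Add2,r2:-8,r3:1,r4:Add1
  c6: issue ADD r1<-Add3  regs: r0:9,r1:Add3,r2:-8,r3:1,r4:Add1
  c7: CDB Mul1=64; stall  regs: r0:9,r1:Add3,r2:-8,r3:1,r4:Add1
  c8: CDB Add3=2; issue ADD r2<-Add3  regs: r0:9,r1:2,r2:Add3,r3:1,r4:Add1
  c9: CDB Add1=73; issue SUB r2<-Add1  regs: r0:9,r1:2,r2:Add1,r3:1,r4:73
  c10: CDB Add2=128  regs: r0:9,r1:2,r2:Add1,r3:1,r4:73
  c11: CDB Add3=82  regs: r0:9,r1:2,r2:Add1,r3:1,r4:73

STATUS = VALUE 73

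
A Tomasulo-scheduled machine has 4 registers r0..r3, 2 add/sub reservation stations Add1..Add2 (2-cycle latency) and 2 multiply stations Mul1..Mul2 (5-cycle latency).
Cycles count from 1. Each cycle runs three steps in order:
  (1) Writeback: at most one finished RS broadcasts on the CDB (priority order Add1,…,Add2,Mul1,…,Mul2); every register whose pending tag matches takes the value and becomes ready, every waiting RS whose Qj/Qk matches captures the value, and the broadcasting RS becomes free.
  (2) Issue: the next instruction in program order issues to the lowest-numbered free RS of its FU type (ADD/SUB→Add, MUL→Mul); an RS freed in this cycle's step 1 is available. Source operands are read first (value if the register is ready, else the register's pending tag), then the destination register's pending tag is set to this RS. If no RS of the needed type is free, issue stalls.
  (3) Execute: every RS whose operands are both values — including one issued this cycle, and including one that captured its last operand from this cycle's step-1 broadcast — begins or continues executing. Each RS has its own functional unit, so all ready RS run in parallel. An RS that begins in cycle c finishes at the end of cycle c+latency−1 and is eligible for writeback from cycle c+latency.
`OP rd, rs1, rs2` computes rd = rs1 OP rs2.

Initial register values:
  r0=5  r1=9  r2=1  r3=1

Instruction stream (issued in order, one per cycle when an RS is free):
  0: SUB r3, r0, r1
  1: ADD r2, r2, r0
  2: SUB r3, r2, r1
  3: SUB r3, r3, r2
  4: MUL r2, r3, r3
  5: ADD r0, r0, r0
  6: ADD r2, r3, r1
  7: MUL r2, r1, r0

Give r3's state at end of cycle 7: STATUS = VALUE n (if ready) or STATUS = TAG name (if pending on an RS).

STATUS = TAG Add2

c1: issue SUB r3<-Add1 | r0:5,r1:9,r2:1,r3:Add1
c2: issue ADD r2<-Add2 | r0:5,r1:9,r2:Add2,r3:Add1
c3: CDB Add1=-4; issue SUB r3<-Add1 | r0:5,r1:9,r2:Add2,r3:Add1
c4: CDB Add2=6; issue SUB r3<-Add2 | r0:5,r1:9,r2:6,r3:Add2
c5: issue MUL r2<-Mul1 | r0:5,r1:9,r2:Mul1,r3:Add2
c6: CDB Add1=-3; issue ADD r0<-Add1 | r0:Add1,r1:9,r2:Mul1,r3:Add2
c7: stall | r0:Add1,r1:9,r2:Mul1,r3:Add2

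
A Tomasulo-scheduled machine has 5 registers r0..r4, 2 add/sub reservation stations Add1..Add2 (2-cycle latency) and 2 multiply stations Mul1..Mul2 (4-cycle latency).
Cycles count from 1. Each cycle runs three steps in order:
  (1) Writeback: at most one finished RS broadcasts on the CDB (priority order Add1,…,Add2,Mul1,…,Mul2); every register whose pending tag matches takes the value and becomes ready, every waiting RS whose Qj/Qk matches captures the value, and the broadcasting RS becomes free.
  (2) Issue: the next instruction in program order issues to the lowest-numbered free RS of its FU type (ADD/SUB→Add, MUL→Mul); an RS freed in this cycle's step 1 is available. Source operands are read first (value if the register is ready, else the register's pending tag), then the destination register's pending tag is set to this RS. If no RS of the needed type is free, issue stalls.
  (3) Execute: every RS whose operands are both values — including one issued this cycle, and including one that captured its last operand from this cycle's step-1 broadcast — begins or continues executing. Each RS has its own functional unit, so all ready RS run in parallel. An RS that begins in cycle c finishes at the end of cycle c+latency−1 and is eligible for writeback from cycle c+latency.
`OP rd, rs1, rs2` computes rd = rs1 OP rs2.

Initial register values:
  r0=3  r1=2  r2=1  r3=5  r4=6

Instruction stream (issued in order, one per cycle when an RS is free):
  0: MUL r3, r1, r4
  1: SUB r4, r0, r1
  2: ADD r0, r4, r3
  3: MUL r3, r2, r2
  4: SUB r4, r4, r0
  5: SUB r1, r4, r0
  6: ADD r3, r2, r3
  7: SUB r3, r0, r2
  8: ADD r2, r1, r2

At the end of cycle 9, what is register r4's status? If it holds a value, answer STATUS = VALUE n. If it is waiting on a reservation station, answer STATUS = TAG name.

  c1: issue MUL r3<-Mul1  regs: r0:3,r1:2,r2:1,r3:Mul1,r4:6
  c2: issue SUB r4<-Add1  regs: r0:3,r1:2,r2:1,r3:Mul1,r4:Add1
  c3: issue ADD r0<-Add2  regs: r0:Add2,r1:2,r2:1,r3:Mul1,r4:Add1
  c4: CDB Add1=1; issue MUL r3<-Mul2  regs: r0:Add2,r1:2,r2:1,r3:Mul2,r4:1
  c5: CDB Mul1=12; issue SUB r4<-Add1  regs: r0:Add2,r1:2,r2:1,r3:Mul2,r4:Add1
  c6: stall  regs: r0:Add2,r1:2,r2:1,r3:Mul2,r4:Add1
  c7: CDB Add2=13; issue SUB r1<-Add2  regs: r0:13,r1:Add2,r2:1,r3:Mul2,r4:Add1
  c8: CDB Mul2=1; stall  regs: r0:13,r1:Add2,r2:1,r3:1,r4:Add1
  c9: CDB Add1=-12; issue ADD r3<-Add1  regs: r0:13,r1:Add2,r2:1,r3:Add1,r4:-12

STATUS = VALUE -12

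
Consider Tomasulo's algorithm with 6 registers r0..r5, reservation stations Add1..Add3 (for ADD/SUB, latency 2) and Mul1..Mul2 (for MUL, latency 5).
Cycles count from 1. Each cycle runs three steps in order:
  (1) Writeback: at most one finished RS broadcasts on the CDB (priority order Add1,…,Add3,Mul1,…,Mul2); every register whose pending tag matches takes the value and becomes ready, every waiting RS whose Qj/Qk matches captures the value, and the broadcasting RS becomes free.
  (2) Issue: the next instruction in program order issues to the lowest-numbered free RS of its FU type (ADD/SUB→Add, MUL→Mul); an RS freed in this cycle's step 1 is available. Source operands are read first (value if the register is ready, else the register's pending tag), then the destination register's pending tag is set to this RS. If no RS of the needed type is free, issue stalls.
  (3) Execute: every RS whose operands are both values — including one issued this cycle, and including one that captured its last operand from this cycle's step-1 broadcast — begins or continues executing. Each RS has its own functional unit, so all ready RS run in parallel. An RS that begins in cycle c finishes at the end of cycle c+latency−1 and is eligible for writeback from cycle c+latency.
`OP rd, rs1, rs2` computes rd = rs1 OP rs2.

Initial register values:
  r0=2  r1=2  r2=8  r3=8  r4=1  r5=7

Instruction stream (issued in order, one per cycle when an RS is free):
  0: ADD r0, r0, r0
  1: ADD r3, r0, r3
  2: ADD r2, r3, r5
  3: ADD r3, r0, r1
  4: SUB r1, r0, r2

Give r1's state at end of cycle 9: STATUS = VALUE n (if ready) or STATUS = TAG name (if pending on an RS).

STATUS = VALUE -15

  c1: issue ADD r0<-Add1  regs: r0:Add1,r1:2,r2:8,r3:8,r4:1,r5:7
  c2: issue ADD r3<-Add2  regs: r0:Add1,r1:2,r2:8,r3:Add2,r4:1,r5:7
  c3: CDB Add1=4; issue ADD r2<-Add1  regs: r0:4,r1:2,r2:Add1,r3:Add2,r4:1,r5:7
  c4: issue ADD r3<-Add3  regs: r0:4,r1:2,r2:Add1,r3:Add3,r4:1,r5:7
  c5: CDB Add2=12; issue SUB r1<-Add2  regs: r0:4,r1:Add2,r2:Add1,r3:Add3,r4:1,r5:7
  c6: CDB Add3=6  regs: r0:4,r1:Add2,r2:Add1,r3:6,r4:1,r5:7
  c7: CDB Add1=19  regs: r0:4,r1:Add2,r2:19,r3:6,r4:1,r5:7
  c8: -  regs: r0:4,r1:Add2,r2:19,r3:6,r4:1,r5:7
  c9: CDB Add2=-15  regs: r0:4,r1:-15,r2:19,r3:6,r4:1,r5:7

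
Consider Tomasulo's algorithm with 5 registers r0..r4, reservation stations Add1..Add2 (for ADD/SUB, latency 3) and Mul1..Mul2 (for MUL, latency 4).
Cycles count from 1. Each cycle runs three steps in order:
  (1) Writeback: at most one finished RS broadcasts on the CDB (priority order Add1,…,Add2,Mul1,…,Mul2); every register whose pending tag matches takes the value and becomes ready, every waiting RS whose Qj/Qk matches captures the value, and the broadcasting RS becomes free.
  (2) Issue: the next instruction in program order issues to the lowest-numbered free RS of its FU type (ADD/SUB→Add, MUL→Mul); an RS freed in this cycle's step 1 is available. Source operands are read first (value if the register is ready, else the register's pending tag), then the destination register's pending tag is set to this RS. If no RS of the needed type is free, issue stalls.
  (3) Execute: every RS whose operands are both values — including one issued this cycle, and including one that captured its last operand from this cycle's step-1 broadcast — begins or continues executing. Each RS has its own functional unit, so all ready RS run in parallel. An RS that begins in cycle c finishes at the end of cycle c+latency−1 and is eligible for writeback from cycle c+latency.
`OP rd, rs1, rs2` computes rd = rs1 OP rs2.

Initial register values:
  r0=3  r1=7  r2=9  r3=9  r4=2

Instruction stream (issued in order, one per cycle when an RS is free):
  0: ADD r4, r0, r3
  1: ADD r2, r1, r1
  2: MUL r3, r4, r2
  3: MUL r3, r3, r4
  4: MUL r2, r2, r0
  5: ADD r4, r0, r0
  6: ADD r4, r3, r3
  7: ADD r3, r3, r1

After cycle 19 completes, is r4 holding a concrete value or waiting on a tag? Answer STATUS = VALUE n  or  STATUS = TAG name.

cycle 1: issue ADD r4<-Add1 // r0:3,r1:7,r2:9,r3:9,r4:Add1
cycle 2: issue ADD r2<-Add2 // r0:3,r1:7,r2:Add2,r3:9,r4:Add1
cycle 3: issue MUL r3<-Mul1 // r0:3,r1:7,r2:Add2,r3:Mul1,r4:Add1
cycle 4: CDB Add1=12; issue MUL r3<-Mul2 // r0:3,r1:7,r2:Add2,r3:Mul2,r4:12
cycle 5: CDB Add2=14; stall // r0:3,r1:7,r2:14,r3:Mul2,r4:12
cycle 6: stall // r0:3,r1:7,r2:14,r3:Mul2,r4:12
cycle 7: stall // r0:3,r1:7,r2:14,r3:Mul2,r4:12
cycle 8: stall // r0:3,r1:7,r2:14,r3:Mul2,r4:12
cycle 9: CDB Mul1=168; issue MUL r2<-Mul1 // r0:3,r1:7,r2:Mul1,r3:Mul2,r4:12
cycle 10: issue ADD r4<-Add1 // r0:3,r1:7,r2:Mul1,r3:Mul2,r4:Add1
cycle 11: issue ADD r4<-Add2 // r0:3,r1:7,r2:Mul1,r3:Mul2,r4:Add2
cycle 12: stall // r0:3,r1:7,r2:Mul1,r3:Mul2,r4:Add2
cycle 13: CDB Add1=6; issue ADD r3<-Add1 // r0:3,r1:7,r2:Mul1,r3:Add1,r4:Add2
cycle 14: CDB Mul1=42 // r0:3,r1:7,r2:42,r3:Add1,r4:Add2
cycle 15: CDB Mul2=2016 // r0:3,r1:7,r2:42,r3:Add1,r4:Add2
cycle 16: - // r0:3,r1:7,r2:42,r3:Add1,r4:Add2
cycle 17: - // r0:3,r1:7,r2:42,r3:Add1,r4:Add2
cycle 18: CDB Add1=2023 // r0:3,r1:7,r2:42,r3:2023,r4:Add2
cycle 19: CDB Add2=4032 // r0:3,r1:7,r2:42,r3:2023,r4:4032

STATUS = VALUE 4032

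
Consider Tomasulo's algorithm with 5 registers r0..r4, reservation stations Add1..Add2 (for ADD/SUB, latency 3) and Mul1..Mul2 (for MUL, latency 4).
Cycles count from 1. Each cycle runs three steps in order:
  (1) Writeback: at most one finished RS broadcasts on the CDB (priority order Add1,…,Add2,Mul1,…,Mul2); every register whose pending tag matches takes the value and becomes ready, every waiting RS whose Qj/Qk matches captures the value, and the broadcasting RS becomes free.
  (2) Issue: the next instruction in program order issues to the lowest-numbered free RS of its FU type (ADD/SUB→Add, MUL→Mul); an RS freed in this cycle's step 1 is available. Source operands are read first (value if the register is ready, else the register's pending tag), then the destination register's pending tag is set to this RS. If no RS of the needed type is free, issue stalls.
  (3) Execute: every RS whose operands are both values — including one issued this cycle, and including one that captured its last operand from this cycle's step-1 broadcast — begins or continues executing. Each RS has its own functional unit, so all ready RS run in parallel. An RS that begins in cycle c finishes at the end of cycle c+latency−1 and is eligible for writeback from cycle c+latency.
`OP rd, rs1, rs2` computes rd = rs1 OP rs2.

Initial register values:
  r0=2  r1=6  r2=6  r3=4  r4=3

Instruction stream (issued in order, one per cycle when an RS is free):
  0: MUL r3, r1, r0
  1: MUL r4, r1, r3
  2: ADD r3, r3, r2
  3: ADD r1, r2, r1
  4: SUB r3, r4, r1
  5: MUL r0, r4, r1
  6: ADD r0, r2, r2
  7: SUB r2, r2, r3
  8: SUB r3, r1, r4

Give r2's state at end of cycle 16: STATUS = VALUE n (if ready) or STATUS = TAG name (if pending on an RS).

STATUS = VALUE -54

c1: issue MUL r3<-Mul1 | r0:2,r1:6,r2:6,r3:Mul1,r4:3
c2: issue MUL r4<-Mul2 | r0:2,r1:6,r2:6,r3:Mul1,r4:Mul2
c3: issue ADD r3<-Add1 | r0:2,r1:6,r2:6,r3:Add1,r4:Mul2
c4: issue ADD r1<-Add2 | r0:2,r1:Add2,r2:6,r3:Add1,r4:Mul2
c5: CDB Mul1=12; stall | r0:2,r1:Add2,r2:6,r3:Add1,r4:Mul2
c6: stall | r0:2,r1:Add2,r2:6,r3:Add1,r4:Mul2
c7: CDB Add2=12; issue SUB r3<-Add2 | r0:2,r1:12,r2:6,r3:Add2,r4:Mul2
c8: CDB Add1=18; issue MUL r0<-Mul1 | r0:Mul1,r1:12,r2:6,r3:Add2,r4:Mul2
c9: CDB Mul2=72; issue ADD r0<-Add1 | r0:Add1,r1:12,r2:6,r3:Add2,r4:72
c10: stall | r0:Add1,r1:12,r2:6,r3:Add2,r4:72
c11: stall | r0:Add1,r1:12,r2:6,r3:Add2,r4:72
c12: CDB Add1=12; issue SUB r2<-Add1 | r0:12,r1:12,r2:Add1,r3:Add2,r4:72
c13: CDB Add2=60; issue SUB r3<-Add2 | r0:12,r1:12,r2:Add1,r3:Add2,r4:72
c14: CDB Mul1=864 | r0:12,r1:12,r2:Add1,r3:Add2,r4:72
c15: - | r0:12,r1:12,r2:Add1,r3:Add2,r4:72
c16: CDB Add1=-54 | r0:12,r1:12,r2:-54,r3:Add2,r4:72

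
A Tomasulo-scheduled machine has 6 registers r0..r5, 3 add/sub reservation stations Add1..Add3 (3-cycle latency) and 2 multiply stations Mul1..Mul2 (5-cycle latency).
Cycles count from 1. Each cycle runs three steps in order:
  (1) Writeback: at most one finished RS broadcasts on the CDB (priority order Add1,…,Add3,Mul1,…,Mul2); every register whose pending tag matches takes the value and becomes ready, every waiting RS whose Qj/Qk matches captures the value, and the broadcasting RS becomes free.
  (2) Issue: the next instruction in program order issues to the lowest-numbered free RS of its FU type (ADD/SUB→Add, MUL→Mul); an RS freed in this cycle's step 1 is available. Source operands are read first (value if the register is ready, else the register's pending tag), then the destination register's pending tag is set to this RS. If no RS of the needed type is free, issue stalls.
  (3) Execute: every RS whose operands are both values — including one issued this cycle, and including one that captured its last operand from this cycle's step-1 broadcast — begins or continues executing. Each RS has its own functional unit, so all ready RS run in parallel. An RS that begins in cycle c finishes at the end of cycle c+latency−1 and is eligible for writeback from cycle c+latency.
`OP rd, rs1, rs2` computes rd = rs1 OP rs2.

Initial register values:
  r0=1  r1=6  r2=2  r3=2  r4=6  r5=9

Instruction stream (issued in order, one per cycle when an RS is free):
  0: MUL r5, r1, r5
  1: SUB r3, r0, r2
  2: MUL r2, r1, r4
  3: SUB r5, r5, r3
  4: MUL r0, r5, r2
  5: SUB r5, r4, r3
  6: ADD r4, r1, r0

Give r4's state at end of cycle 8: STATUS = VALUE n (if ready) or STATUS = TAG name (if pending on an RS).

STATUS = TAG Add3

c1: issue MUL r5<-Mul1 | r0:1,r1:6,r2:2,r3:2,r4:6,r5:Mul1
c2: issue SUB r3<-Add1 | r0:1,r1:6,r2:2,r3:Add1,r4:6,r5:Mul1
c3: issue MUL r2<-Mul2 | r0:1,r1:6,r2:Mul2,r3:Add1,r4:6,r5:Mul1
c4: issue SUB r5<-Add2 | r0:1,r1:6,r2:Mul2,r3:Add1,r4:6,r5:Add2
c5: CDB Add1=-1; stall | r0:1,r1:6,r2:Mul2,r3:-1,r4:6,r5:Add2
c6: CDB Mul1=54; issue MUL r0<-Mul1 | r0:Mul1,r1:6,r2:Mul2,r3:-1,r4:6,r5:Add2
c7: issue SUB r5<-Add1 | r0:Mul1,r1:6,r2:Mul2,r3:-1,r4:6,r5:Add1
c8: CDB Mul2=36; issue ADD r4<-Add3 | r0:Mul1,r1:6,r2:36,r3:-1,r4:Add3,r5:Add1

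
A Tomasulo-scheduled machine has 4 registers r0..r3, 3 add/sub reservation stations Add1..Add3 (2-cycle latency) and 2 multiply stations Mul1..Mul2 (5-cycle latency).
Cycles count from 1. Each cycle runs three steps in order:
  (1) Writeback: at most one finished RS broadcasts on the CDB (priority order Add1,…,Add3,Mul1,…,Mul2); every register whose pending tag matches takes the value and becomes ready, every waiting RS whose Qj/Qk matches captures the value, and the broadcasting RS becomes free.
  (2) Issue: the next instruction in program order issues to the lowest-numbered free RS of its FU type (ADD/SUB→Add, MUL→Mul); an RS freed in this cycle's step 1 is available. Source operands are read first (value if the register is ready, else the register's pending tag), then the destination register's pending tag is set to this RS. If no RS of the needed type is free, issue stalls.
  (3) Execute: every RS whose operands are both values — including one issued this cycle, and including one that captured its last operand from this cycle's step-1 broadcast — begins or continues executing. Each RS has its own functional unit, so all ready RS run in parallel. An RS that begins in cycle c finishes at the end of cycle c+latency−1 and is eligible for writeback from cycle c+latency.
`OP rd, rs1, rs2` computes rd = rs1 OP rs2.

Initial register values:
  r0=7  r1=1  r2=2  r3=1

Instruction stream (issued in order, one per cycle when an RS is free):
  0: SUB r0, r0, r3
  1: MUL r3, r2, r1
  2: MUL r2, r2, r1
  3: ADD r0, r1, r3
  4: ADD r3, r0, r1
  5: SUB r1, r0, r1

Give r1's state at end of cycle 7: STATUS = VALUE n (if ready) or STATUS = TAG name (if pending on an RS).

  c1: issue SUB r0<-Add1  regs: r0:Add1,r1:1,r2:2,r3:1
  c2: issue MUL r3<-Mul1  regs: r0:Add1,r1:1,r2:2,r3:Mul1
  c3: CDB Add1=6; issue MUL r2<-Mul2  regs: r0:6,r1:1,r2:Mul2,r3:Mul1
  c4: issue ADD r0<-Add1  regs: r0:Add1,r1:1,r2:Mul2,r3:Mul1
  c5: issue ADD r3<-Add2  regs: r0:Add1,r1:1,r2:Mul2,r3:Add2
  c6: issue SUB r1<-Add3  regs: r0:Add1,r1:Add3,r2:Mul2,r3:Add2
  c7: CDB Mul1=2  regs: r0:Add1,r1:Add3,r2:Mul2,r3:Add2

STATUS = TAG Add3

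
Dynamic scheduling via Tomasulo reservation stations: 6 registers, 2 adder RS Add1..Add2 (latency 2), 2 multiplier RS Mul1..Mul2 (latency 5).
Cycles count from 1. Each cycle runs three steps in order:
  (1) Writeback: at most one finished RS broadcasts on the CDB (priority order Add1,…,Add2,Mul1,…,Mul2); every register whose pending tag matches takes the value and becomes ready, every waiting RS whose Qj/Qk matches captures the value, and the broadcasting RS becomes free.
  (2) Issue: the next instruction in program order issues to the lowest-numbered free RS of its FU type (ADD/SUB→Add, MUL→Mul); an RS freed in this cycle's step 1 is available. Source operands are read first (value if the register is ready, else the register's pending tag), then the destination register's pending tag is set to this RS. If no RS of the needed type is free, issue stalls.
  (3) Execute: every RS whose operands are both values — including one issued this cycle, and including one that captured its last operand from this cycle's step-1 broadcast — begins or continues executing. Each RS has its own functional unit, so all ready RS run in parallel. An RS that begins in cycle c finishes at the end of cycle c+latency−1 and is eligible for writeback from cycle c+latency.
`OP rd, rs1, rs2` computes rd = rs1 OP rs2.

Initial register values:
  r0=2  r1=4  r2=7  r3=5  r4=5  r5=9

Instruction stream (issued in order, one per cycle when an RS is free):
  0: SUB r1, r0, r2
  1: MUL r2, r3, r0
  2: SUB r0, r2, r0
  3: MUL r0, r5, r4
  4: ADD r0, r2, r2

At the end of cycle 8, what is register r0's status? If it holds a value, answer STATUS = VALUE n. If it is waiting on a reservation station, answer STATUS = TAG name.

STATUS = TAG Add2

c1: issue SUB r1<-Add1 | r0:2,r1:Add1,r2:7,r3:5,r4:5,r5:9
c2: issue MUL r2<-Mul1 | r0:2,r1:Add1,r2:Mul1,r3:5,r4:5,r5:9
c3: CDB Add1=-5; issue SUB r0<-Add1 | r0:Add1,r1:-5,r2:Mul1,r3:5,r4:5,r5:9
c4: issue MUL r0<-Mul2 | r0:Mul2,r1:-5,r2:Mul1,r3:5,r4:5,r5:9
c5: issue ADD r0<-Add2 | r0:Add2,r1:-5,r2:Mul1,r3:5,r4:5,r5:9
c6: - | r0:Add2,r1:-5,r2:Mul1,r3:5,r4:5,r5:9
c7: CDB Mul1=10 | r0:Add2,r1:-5,r2:10,r3:5,r4:5,r5:9
c8: - | r0:Add2,r1:-5,r2:10,r3:5,r4:5,r5:9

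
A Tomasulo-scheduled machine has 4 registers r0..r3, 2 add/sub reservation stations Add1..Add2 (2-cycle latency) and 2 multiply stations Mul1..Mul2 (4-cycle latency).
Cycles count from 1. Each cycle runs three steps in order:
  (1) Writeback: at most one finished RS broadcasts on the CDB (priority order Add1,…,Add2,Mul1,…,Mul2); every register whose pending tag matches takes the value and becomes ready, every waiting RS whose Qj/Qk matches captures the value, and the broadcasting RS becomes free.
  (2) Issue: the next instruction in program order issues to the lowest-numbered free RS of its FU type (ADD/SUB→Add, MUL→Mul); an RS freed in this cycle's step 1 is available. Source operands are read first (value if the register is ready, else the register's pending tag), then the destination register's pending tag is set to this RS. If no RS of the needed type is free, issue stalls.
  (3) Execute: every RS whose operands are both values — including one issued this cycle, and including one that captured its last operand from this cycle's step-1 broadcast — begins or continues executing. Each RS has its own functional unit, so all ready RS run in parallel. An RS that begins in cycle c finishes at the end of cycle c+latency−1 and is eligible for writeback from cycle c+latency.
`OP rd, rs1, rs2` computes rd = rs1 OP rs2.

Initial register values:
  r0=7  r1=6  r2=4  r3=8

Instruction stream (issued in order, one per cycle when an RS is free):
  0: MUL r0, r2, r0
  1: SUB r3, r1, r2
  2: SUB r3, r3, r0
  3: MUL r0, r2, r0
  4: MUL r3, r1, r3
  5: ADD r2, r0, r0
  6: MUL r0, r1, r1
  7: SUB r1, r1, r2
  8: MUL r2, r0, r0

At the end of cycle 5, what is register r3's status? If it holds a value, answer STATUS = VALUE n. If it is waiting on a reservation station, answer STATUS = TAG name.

  c1: issue MUL r0<-Mul1  regs: r0:Mul1,r1:6,r2:4,r3:8
  c2: issue SUB r3<-Add1  regs: r0:Mul1,r1:6,r2:4,r3:Add1
  c3: issue SUB r3<-Add2  regs: r0:Mul1,r1:6,r2:4,r3:Add2
  c4: CDB Add1=2; issue MUL r0<-Mul2  regs: r0:Mul2,r1:6,r2:4,r3:Add2
  c5: CDB Mul1=28; issue MUL r3<-Mul1  regs: r0:Mul2,r1:6,r2:4,r3:Mul1

STATUS = TAG Mul1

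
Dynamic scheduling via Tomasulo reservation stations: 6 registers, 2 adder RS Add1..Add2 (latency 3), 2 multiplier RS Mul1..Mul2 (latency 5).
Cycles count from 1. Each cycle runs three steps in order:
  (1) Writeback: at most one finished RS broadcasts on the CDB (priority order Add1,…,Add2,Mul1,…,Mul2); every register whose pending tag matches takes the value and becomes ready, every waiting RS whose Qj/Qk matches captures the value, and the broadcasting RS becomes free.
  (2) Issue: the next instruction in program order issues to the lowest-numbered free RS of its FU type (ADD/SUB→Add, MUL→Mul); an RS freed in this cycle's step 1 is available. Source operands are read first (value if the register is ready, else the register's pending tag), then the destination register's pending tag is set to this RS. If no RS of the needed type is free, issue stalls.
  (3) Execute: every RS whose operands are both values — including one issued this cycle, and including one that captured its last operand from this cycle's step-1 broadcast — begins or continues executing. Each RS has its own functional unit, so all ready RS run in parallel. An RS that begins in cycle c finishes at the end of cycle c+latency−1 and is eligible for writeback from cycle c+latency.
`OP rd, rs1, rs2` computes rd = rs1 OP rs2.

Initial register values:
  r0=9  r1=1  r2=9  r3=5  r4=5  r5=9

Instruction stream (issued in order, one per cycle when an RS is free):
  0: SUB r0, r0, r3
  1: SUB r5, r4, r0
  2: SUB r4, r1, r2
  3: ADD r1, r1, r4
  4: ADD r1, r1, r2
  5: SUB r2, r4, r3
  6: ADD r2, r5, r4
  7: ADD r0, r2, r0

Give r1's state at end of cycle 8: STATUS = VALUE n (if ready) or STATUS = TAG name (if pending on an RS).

cycle 1: issue SUB r0<-Add1 // r0:Add1,r1:1,r2:9,r3:5,r4:5,r5:9
cycle 2: issue SUB r5<-Add2 // r0:Add1,r1:1,r2:9,r3:5,r4:5,r5:Add2
cycle 3: stall // r0:Add1,r1:1,r2:9,r3:5,r4:5,r5:Add2
cycle 4: CDB Add1=4; issue SUB r4<-Add1 // r0:4,r1:1,r2:9,r3:5,r4:Add1,r5:Add2
cycle 5: stall // r0:4,r1:1,r2:9,r3:5,r4:Add1,r5:Add2
cycle 6: stall // r0:4,r1:1,r2:9,r3:5,r4:Add1,r5:Add2
cycle 7: CDB Add1=-8; issue ADD r1<-Add1 // r0:4,r1:Add1,r2:9,r3:5,r4:-8,r5:Add2
cycle 8: CDB Add2=1; issue ADD r1<-Add2 // r0:4,r1:Add2,r2:9,r3:5,r4:-8,r5:1

STATUS = TAG Add2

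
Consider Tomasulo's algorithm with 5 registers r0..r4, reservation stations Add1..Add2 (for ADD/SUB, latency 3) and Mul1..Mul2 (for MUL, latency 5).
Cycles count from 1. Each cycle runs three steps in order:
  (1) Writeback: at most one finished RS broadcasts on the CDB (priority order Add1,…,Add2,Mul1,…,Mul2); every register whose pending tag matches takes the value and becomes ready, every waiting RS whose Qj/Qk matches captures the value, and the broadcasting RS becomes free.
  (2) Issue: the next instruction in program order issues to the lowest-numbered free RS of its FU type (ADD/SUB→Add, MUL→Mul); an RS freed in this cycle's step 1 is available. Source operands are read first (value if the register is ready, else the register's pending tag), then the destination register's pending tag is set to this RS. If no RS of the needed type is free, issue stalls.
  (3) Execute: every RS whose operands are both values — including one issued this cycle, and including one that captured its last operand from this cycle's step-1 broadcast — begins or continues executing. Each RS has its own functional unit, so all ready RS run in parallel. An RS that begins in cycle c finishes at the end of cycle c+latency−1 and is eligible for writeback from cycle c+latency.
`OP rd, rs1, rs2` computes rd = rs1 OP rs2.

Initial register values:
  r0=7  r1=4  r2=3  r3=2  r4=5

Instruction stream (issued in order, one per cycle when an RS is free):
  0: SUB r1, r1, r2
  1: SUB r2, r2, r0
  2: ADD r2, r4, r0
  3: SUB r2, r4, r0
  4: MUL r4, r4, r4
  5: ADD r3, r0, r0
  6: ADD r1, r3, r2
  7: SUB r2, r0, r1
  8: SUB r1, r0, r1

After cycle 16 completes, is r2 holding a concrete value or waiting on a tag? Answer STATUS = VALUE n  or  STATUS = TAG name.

cycle 1: issue SUB r1<-Add1 // r0:7,r1:Add1,r2:3,r3:2,r4:5
cycle 2: issue SUB r2<-Add2 // r0:7,r1:Add1,r2:Add2,r3:2,r4:5
cycle 3: stall // r0:7,r1:Add1,r2:Add2,r3:2,r4:5
cycle 4: CDB Add1=1; issue ADD r2<-Add1 // r0:7,r1:1,r2:Add1,r3:2,r4:5
cycle 5: CDB Add2=-4; issue SUB r2<-Add2 // r0:7,r1:1,r2:Add2,r3:2,r4:5
cycle 6: issue MUL r4<-Mul1 // r0:7,r1:1,r2:Add2,r3:2,r4:Mul1
cycle 7: CDB Add1=12; issue ADD r3<-Add1 // r0:7,r1:1,r2:Add2,r3:Add1,r4:Mul1
cycle 8: CDB Add2=-2; issue ADD r1<-Add2 // r0:7,r1:Add2,r2:-2,r3:Add1,r4:Mul1
cycle 9: stall // r0:7,r1:Add2,r2:-2,r3:Add1,r4:Mul1
cycle 10: CDB Add1=14; issue SUB r2<-Add1 // r0:7,r1:Add2,r2:Add1,r3:14,r4:Mul1
cycle 11: CDB Mul1=25; stall // r0:7,r1:Add2,r2:Add1,r3:14,r4:25
cycle 12: stall // r0:7,r1:Add2,r2:Add1,r3:14,r4:25
cycle 13: CDB Add2=12; issue SUB r1<-Add2 // r0:7,r1:Add2,r2:Add1,r3:14,r4:25
cycle 14: - // r0:7,r1:Add2,r2:Add1,r3:14,r4:25
cycle 15: - // r0:7,r1:Add2,r2:Add1,r3:14,r4:25
cycle 16: CDB Add1=-5 // r0:7,r1:Add2,r2:-5,r3:14,r4:25

STATUS = VALUE -5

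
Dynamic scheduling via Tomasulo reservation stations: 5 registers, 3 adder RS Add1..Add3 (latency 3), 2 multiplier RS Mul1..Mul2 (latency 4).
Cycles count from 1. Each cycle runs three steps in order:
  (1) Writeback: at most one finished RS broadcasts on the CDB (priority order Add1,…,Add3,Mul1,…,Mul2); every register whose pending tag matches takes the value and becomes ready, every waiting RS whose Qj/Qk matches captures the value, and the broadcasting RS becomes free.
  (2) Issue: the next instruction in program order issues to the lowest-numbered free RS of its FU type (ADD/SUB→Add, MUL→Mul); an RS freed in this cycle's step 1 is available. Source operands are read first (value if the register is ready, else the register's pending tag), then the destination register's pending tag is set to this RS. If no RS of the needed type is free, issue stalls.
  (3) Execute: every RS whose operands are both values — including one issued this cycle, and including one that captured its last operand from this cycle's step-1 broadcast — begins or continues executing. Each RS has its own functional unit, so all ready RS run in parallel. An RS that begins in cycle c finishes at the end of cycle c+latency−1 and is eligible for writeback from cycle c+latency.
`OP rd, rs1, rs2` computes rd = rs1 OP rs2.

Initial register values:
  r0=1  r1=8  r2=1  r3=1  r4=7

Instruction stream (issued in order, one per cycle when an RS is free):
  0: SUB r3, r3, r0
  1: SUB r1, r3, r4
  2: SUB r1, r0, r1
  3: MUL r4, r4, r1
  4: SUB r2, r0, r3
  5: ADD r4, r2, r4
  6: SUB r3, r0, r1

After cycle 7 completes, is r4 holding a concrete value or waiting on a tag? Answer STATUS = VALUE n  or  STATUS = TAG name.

cycle 1: issue SUB r3<-Add1 // r0:1,r1:8,r2:1,r3:Add1,r4:7
cycle 2: issue SUB r1<-Add2 // r0:1,r1:Add2,r2:1,r3:Add1,r4:7
cycle 3: issue SUB r1<-Add3 // r0:1,r1:Add3,r2:1,r3:Add1,r4:7
cycle 4: CDB Add1=0; issue MUL r4<-Mul1 // r0:1,r1:Add3,r2:1,r3:0,r4:Mul1
cycle 5: issue SUB r2<-Add1 // r0:1,r1:Add3,r2:Add1,r3:0,r4:Mul1
cycle 6: stall // r0:1,r1:Add3,r2:Add1,r3:0,r4:Mul1
cycle 7: CDB Add2=-7; issue ADD r4<-Add2 // r0:1,r1:Add3,r2:Add1,r3:0,r4:Add2

STATUS = TAG Add2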